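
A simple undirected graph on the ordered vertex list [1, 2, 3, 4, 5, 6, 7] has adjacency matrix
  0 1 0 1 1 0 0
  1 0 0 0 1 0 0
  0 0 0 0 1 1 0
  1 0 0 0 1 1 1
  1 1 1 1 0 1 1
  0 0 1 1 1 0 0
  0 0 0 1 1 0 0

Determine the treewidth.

2

A width-2 tree decomposition is:
Bags: B1 = {1, 4, 5}  B2 = {1, 2, 5}  B3 = {4, 5, 6}  B4 = {3, 5, 6}  B5 = {4, 5, 7}
Tree: B1–B2, B1–B3, B3–B4, B1–B5
Every bag has size at most 3, so the width is 3 − 1 = 2 and tw(G) ≤ 2. On the other hand G contains the 3-clique {1, 2, 5}. A clique must lie in a single bag of any decomposition, so no decomposition can have width below 2. Combining the bounds, tw(G) = 2.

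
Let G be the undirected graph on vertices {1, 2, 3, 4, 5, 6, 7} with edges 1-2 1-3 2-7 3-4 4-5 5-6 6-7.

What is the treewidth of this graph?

A width-2 tree decomposition is:
Bags: B1 = {4, 5, 6}  B2 = {3, 4, 6}  B3 = {1, 3, 6}  B4 = {1, 2, 6}  B5 = {2, 6, 7}
Tree: B1–B2, B2–B3, B3–B4, B4–B5
Each bag holds 3 vertices, so the decomposition has width 2, which upper-bounds the treewidth. Since 6–5–4–3–1–2–7–6 is a cycle in G, G is not acyclic. Forests are exactly the graphs of treewidth ≤ 1, so tw(G) ≥ 2. Therefore the treewidth is 2.

2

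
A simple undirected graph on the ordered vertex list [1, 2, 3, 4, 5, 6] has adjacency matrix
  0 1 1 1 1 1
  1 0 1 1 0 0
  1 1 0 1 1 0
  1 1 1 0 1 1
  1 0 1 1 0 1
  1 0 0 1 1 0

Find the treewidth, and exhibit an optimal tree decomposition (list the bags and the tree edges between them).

Each bag holds 4 vertices, so the decomposition has width 3, which upper-bounds the treewidth. For the lower bound, the 4 vertices {1, 2, 3, 4} are pairwise adjacent, and any tree decomposition puts a clique entirely inside one bag — forcing width ≥ 3. Combining the bounds, tw(G) = 3.

Treewidth 3.
One such decomposition:
Bags: B1 = {1, 4, 5, 6}  B2 = {1, 3, 4, 5}  B3 = {1, 2, 3, 4}
Tree: B1–B2, B2–B3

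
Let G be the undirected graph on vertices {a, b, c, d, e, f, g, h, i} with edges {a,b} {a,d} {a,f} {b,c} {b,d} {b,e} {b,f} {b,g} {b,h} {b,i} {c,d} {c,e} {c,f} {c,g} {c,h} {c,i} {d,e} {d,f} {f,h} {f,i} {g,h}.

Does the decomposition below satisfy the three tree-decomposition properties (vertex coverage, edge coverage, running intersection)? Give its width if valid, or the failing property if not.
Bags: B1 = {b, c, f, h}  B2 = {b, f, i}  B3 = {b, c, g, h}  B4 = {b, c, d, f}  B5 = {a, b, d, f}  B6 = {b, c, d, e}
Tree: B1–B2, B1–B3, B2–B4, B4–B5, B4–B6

A tree decomposition must satisfy three properties: every vertex lies in some bag; for every edge, both endpoints lie together in some bag; and for every vertex, the bags containing it form a connected subtree. Here edge (c,i) lies in no bag, so the decomposition is invalid.

No — edge (c,i) lies in no bag.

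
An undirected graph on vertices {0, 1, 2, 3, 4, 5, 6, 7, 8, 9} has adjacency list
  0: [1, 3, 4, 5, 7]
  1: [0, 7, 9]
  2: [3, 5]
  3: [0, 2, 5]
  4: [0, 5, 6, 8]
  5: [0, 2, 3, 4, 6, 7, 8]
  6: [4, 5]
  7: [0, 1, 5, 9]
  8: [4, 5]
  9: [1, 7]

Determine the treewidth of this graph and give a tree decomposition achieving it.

Every bag has size at most 3, so the width is 3 − 1 = 2 and tw(G) ≤ 2. Conversely, {0, 1, 7} is a clique of size 3, and the vertices of any clique must share a bag in every tree decomposition; so some bag has ≥ 3 vertices and tw(G) ≥ 2. Therefore the treewidth is 2.

Treewidth 2.
One optimal decomposition is:
Bags: B1 = {0, 5, 7}  B2 = {0, 3, 5}  B3 = {0, 4, 5}  B4 = {2, 3, 5}  B5 = {4, 5, 6}  B6 = {0, 1, 7}  B7 = {4, 5, 8}  B8 = {1, 7, 9}
Tree: B1–B2, B2–B3, B2–B4, B3–B5, B1–B6, B3–B7, B6–B8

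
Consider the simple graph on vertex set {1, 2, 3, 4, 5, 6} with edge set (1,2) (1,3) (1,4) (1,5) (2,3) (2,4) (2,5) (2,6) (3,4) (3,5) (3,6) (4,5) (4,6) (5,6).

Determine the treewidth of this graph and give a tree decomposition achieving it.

Treewidth 4.
Bags: B1 = {2, 3, 4, 5, 6}  B2 = {1, 2, 3, 4, 5}
Tree: B1–B2

The largest bag has 5 vertices, giving width 4; this decomposition certifies tw(G) ≤ 4. For the lower bound, the 5 vertices {1, 2, 3, 4, 5} are pairwise adjacent, and any tree decomposition puts a clique entirely inside one bag — forcing width ≥ 4. Therefore the treewidth is 4.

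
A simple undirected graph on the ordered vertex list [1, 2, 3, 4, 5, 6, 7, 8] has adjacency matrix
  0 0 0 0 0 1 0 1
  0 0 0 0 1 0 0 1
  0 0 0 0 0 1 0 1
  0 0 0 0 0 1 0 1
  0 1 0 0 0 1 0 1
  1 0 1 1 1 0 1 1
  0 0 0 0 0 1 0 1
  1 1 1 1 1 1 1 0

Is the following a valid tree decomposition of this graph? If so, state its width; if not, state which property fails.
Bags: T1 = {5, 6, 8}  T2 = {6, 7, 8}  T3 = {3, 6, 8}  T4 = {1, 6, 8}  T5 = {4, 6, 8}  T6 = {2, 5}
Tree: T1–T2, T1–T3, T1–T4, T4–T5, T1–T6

A tree decomposition must satisfy three properties: every vertex lies in some bag; for every edge, both endpoints lie together in some bag; and for every vertex, the bags containing it form a connected subtree. Here edge (8,2) lies in no bag, so the decomposition is invalid.

No — edge (8,2) lies in no bag.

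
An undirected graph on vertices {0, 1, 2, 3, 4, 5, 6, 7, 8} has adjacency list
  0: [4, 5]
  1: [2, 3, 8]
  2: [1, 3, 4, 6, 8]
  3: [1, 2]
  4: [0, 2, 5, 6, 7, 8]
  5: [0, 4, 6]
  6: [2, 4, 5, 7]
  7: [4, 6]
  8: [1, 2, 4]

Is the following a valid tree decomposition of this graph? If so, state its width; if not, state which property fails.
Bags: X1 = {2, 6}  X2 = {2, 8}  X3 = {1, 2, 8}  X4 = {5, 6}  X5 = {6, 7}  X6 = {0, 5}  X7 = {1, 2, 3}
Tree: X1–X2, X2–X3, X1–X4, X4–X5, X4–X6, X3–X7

No — vertex 4 appears in no bag.

A tree decomposition must satisfy three properties: every vertex lies in some bag; for every edge, both endpoints lie together in some bag; and for every vertex, the bags containing it form a connected subtree. Here vertex 4 appears in no bag, so the decomposition is invalid.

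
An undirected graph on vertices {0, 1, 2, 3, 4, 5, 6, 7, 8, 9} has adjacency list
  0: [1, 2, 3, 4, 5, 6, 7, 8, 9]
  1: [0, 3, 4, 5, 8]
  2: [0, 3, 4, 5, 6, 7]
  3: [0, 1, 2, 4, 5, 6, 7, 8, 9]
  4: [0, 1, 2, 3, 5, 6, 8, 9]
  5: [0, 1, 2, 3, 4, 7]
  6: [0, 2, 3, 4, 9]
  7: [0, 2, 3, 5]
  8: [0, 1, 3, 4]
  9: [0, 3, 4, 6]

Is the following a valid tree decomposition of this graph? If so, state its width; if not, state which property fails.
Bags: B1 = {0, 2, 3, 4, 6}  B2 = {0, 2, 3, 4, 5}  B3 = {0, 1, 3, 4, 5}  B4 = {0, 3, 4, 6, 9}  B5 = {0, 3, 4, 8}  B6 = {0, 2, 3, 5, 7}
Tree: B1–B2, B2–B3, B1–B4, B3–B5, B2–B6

No — edge (1,8) lies in no bag.

A tree decomposition must satisfy three properties: every vertex lies in some bag; for every edge, both endpoints lie together in some bag; and for every vertex, the bags containing it form a connected subtree. Here edge (1,8) lies in no bag, so the decomposition is invalid.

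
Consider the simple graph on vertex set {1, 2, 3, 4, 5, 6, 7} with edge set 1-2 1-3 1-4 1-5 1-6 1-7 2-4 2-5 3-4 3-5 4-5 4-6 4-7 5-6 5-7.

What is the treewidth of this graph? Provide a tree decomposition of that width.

The largest bag has 4 vertices, giving width 3; this decomposition certifies tw(G) ≤ 3. On the other hand G contains the 4-clique {1, 2, 4, 5}. A clique must lie in a single bag of any decomposition, so no decomposition can have width below 3. The upper and lower bounds meet at 3, so that is the treewidth.

Treewidth 3.
One such decomposition:
Bags: B1 = {1, 4, 5, 7}  B2 = {1, 3, 4, 5}  B3 = {1, 4, 5, 6}  B4 = {1, 2, 4, 5}
Tree: B1–B2, B1–B3, B2–B4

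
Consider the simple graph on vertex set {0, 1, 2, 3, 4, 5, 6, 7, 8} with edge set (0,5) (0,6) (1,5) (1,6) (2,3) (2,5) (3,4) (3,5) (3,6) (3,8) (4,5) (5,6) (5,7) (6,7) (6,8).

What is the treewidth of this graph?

A width-2 tree decomposition is:
Bags: B1 = {0, 5, 6}  B2 = {3, 5, 6}  B3 = {1, 5, 6}  B4 = {2, 3, 5}  B5 = {3, 4, 5}  B6 = {5, 6, 7}  B7 = {3, 6, 8}
Tree: B1–B2, B1–B3, B2–B4, B2–B5, B1–B6, B2–B7
The largest bag has 3 vertices, giving width 2; this decomposition certifies tw(G) ≤ 2. On the other hand G contains the 3-clique {3, 6, 8}. A clique must lie in a single bag of any decomposition, so no decomposition can have width below 2. Combining the bounds, tw(G) = 2.

2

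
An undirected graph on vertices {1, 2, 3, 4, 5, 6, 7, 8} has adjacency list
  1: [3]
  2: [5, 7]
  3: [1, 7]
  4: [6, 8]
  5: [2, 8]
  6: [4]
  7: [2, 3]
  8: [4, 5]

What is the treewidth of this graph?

1

A width-1 tree decomposition is:
Bags: B1 = {1, 3}  B2 = {3, 7}  B3 = {2, 7}  B4 = {2, 5}  B5 = {5, 8}  B6 = {4, 8}  B7 = {4, 6}
Tree: B1–B2, B2–B3, B3–B4, B4–B5, B5–B6, B6–B7
Each bag holds 2 vertices, so the decomposition has width 1, which upper-bounds the treewidth. Any graph with an edge has treewidth ≥ 1, and G has the edge 1–3. Combining the bounds, tw(G) = 1.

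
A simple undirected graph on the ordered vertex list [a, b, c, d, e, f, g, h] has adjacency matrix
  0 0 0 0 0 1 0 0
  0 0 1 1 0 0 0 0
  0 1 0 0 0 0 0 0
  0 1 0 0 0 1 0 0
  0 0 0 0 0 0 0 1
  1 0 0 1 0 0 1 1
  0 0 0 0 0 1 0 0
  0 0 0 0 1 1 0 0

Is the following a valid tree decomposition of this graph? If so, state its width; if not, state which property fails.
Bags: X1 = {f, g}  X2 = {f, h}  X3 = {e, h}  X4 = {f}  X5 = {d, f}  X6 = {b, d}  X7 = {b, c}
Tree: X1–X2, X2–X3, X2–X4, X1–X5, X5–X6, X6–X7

A tree decomposition must satisfy three properties: every vertex lies in some bag; for every edge, both endpoints lie together in some bag; and for every vertex, the bags containing it form a connected subtree. Here vertex a appears in no bag, so the decomposition is invalid.

No — vertex a appears in no bag.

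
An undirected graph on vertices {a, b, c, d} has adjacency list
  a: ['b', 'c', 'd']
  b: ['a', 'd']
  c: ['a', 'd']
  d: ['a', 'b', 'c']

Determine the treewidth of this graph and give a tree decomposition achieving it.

Every bag has size at most 3, so the width is 3 − 1 = 2 and tw(G) ≤ 2. On the other hand G contains the 3-clique {a, c, d}. A clique must lie in a single bag of any decomposition, so no decomposition can have width below 2. Therefore the treewidth is 2.

Treewidth 2.
One such decomposition:
Bags: B1 = {a, c, d}  B2 = {a, b, d}
Tree: B1–B2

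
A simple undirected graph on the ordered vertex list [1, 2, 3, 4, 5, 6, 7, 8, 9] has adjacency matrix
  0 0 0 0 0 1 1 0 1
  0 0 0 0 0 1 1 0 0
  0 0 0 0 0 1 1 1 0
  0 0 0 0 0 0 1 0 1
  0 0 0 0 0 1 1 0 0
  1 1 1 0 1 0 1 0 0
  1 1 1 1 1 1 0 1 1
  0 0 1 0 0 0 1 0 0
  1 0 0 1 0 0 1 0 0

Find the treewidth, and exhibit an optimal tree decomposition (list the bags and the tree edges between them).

Treewidth 2.
Bags: B1 = {2, 6, 7}  B2 = {3, 6, 7}  B3 = {1, 6, 7}  B4 = {5, 6, 7}  B5 = {1, 7, 9}  B6 = {3, 7, 8}  B7 = {4, 7, 9}
Tree: B1–B2, B2–B3, B3–B4, B3–B5, B2–B6, B5–B7

Each bag holds 3 vertices, so the decomposition has width 2, which upper-bounds the treewidth. On the other hand G contains the 3-clique {3, 7, 8}. A clique must lie in a single bag of any decomposition, so no decomposition can have width below 2. The upper and lower bounds meet at 2, so that is the treewidth.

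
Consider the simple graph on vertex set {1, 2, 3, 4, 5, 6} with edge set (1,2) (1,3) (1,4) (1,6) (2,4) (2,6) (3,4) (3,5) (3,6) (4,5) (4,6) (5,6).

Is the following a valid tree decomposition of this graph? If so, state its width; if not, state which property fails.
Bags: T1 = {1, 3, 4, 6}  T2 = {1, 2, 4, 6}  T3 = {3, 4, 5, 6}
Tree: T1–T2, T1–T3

Vertex coverage: the bags together contain {1, 2, 3, 4, 5, 6}, the full vertex set. Edge coverage: each edge of G has both endpoints in at least one bag. Running intersection: for every vertex, the bags containing it form a connected subtree. All three properties hold, so this is a valid tree decomposition of width max|bag| − 1 = 3, and hence tw(G) ≤ 3.

Yes; width 3.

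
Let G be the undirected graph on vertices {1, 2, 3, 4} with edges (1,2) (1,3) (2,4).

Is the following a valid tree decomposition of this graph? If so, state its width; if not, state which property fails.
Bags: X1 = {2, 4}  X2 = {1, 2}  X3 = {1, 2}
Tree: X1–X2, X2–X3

No — vertex 3 appears in no bag.

A tree decomposition must satisfy three properties: every vertex lies in some bag; for every edge, both endpoints lie together in some bag; and for every vertex, the bags containing it form a connected subtree. Here vertex 3 appears in no bag, so the decomposition is invalid.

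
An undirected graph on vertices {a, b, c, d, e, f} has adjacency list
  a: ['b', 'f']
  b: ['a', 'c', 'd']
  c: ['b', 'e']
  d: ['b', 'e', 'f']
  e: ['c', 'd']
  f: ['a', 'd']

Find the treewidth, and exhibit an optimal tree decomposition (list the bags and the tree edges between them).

Treewidth 2.
One such decomposition:
Bags: B1 = {c, d, e}  B2 = {b, c, d}  B3 = {b, d, f}  B4 = {a, b, f}
Tree: B1–B2, B2–B3, B3–B4

Every bag has size at most 3, so the width is 3 − 1 = 2 and tw(G) ≤ 2. Since e–c–b–d–e is a cycle in G, G is not acyclic. Forests are exactly the graphs of treewidth ≤ 1, so tw(G) ≥ 2. Combining the bounds, tw(G) = 2.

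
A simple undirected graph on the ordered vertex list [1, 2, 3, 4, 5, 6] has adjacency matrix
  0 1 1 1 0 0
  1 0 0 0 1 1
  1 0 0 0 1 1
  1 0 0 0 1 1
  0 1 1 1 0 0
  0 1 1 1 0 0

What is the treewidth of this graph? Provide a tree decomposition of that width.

Every bag has size at most 4, so the width is 4 − 1 = 3 and tw(G) ≤ 3. For the lower bound: the 4 vertex sets {3,6}, {2,5}, {4}, {1} are disjoint, each induces a connected subgraph, and every pair is joined by at least one edge of G. Contracting each set to a single vertex therefore yields K_{4} as a minor, and since treewidth is minor-monotone, tw(G) ≥ tw(K_{4}) = 3. The upper and lower bounds meet at 3, so that is the treewidth.

Treewidth 3.
Bags: B1 = {2, 3, 4, 6}  B2 = {2, 3, 4, 5}  B3 = {1, 2, 3, 4}
Tree: B1–B2, B2–B3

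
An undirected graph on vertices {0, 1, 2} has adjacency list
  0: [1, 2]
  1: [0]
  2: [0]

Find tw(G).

A width-1 tree decomposition is:
Bags: B1 = {0, 1}  B2 = {0, 2}
Tree: B1–B2
The largest bag has 2 vertices, giving width 1; this decomposition certifies tw(G) ≤ 1. Since G has at least one edge (e.g. 0–1), it is not an edgeless graph, so tw(G) ≥ 1. The upper and lower bounds meet at 1, so that is the treewidth.

1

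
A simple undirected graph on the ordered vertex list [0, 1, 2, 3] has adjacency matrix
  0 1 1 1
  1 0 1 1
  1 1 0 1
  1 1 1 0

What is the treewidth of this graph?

3

A width-3 tree decomposition is:
Bags: B1 = {0, 1, 2, 3}
Tree: (single bag)
With just one bag of size 4, the width is 4 − 1 = 3, so tw(G) ≤ 3. For the lower bound, the 4 vertices {0, 1, 2, 3} are pairwise adjacent, and any tree decomposition puts a clique entirely inside one bag — forcing width ≥ 3. The upper and lower bounds meet at 3, so that is the treewidth.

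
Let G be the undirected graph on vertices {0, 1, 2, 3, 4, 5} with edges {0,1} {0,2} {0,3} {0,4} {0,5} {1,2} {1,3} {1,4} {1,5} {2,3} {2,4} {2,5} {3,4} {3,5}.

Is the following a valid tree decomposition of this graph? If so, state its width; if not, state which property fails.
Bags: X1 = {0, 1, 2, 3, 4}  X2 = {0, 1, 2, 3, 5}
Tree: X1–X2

Vertex coverage: the bags together contain {0, 1, 2, 3, 4, 5}, the full vertex set. Edge coverage: each edge of G has both endpoints in at least one bag. Running intersection: for every vertex, the bags containing it form a connected subtree. All three properties hold, so this is a valid tree decomposition of width max|bag| − 1 = 4, and hence tw(G) ≤ 4.

Yes; width 4.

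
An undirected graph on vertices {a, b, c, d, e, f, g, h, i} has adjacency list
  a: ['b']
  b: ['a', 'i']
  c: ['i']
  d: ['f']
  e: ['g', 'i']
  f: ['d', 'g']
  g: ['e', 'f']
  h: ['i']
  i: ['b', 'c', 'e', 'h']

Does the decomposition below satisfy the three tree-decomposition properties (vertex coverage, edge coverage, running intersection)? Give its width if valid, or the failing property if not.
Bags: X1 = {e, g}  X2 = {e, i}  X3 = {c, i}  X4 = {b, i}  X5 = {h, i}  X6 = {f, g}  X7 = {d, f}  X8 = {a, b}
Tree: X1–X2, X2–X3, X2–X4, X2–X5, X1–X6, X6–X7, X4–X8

Every vertex of G appears in some bag (union = {a, b, c, d, e, f, g, h, i}); every edge is covered by a bag; and for each vertex v the set of bags containing v is connected in the bag tree. The decomposition is therefore valid. The largest bag has 2 vertices, so the width is 1.

Yes; width 1.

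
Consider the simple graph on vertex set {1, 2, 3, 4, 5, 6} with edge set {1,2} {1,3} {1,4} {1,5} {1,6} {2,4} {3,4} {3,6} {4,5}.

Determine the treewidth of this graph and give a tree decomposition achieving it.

Treewidth 2.
One such decomposition:
Bags: B1 = {1, 2, 4}  B2 = {1, 3, 4}  B3 = {1, 3, 6}  B4 = {1, 4, 5}
Tree: B1–B2, B2–B3, B1–B4

Every bag has size at most 3, so the width is 3 − 1 = 2 and tw(G) ≤ 2. For the lower bound, the 3 vertices {1, 2, 4} are pairwise adjacent, and any tree decomposition puts a clique entirely inside one bag — forcing width ≥ 2. The upper and lower bounds meet at 2, so that is the treewidth.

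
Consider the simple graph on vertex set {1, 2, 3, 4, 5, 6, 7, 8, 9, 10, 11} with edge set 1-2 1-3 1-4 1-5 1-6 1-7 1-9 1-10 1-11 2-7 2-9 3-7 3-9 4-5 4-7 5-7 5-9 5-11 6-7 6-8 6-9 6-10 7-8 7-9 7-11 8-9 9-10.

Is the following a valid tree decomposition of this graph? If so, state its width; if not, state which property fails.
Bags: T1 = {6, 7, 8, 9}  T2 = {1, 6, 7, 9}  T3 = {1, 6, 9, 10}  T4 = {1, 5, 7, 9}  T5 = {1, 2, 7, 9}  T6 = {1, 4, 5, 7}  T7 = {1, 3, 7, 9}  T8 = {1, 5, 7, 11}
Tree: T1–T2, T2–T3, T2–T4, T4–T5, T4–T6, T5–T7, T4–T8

Checking the three conditions: (i) the bags cover all of {1, 2, 3, 4, 5, 6, 7, 8, 9, 10, 11}; (ii) for each edge, some bag contains both endpoints; (iii) the bags containing any fixed vertex form a subtree. All hold, so the decomposition is valid with width 4 − 1 = 3.

Yes; width 3.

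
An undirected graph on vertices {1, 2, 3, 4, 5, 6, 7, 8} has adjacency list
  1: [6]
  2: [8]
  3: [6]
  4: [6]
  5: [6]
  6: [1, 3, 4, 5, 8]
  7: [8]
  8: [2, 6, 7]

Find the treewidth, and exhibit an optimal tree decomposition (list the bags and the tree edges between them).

Every bag has size at most 2, so the width is 2 − 1 = 1 and tw(G) ≤ 1. G has an edge, so its treewidth is at least 1. Hence tw(G) = 1 exactly.

Treewidth 1.
One optimal decomposition is:
Bags: B1 = {5, 6}  B2 = {4, 6}  B3 = {6, 8}  B4 = {1, 6}  B5 = {7, 8}  B6 = {3, 6}  B7 = {2, 8}
Tree: B1–B2, B2–B3, B2–B4, B3–B5, B4–B6, B5–B7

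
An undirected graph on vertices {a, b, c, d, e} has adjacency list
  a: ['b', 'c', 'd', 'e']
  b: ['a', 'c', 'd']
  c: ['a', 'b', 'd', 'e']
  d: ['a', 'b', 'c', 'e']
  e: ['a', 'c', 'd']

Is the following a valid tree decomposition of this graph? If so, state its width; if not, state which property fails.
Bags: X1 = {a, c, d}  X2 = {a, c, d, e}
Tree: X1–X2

A tree decomposition must satisfy three properties: every vertex lies in some bag; for every edge, both endpoints lie together in some bag; and for every vertex, the bags containing it form a connected subtree. Here vertex b appears in no bag, so the decomposition is invalid.

No — vertex b appears in no bag.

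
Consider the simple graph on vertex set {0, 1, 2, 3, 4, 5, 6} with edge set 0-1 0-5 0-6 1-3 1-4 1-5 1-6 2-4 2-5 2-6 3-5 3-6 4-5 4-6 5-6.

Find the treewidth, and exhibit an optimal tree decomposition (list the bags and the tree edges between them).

Every bag has size at most 4, so the width is 4 − 1 = 3 and tw(G) ≤ 3. For the lower bound, the 4 vertices {0, 1, 5, 6} are pairwise adjacent, and any tree decomposition puts a clique entirely inside one bag — forcing width ≥ 3. Hence tw(G) = 3 exactly.

Treewidth 3.
One optimal decomposition is:
Bags: B1 = {0, 1, 5, 6}  B2 = {1, 3, 5, 6}  B3 = {1, 4, 5, 6}  B4 = {2, 4, 5, 6}
Tree: B1–B2, B1–B3, B3–B4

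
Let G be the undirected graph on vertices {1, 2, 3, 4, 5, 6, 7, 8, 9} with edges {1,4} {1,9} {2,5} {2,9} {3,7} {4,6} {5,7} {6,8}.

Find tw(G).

1

A width-1 tree decomposition is:
Bags: B1 = {3, 7}  B2 = {5, 7}  B3 = {2, 5}  B4 = {2, 9}  B5 = {1, 9}  B6 = {1, 4}  B7 = {4, 6}  B8 = {6, 8}
Tree: B1–B2, B2–B3, B3–B4, B4–B5, B5–B6, B6–B7, B7–B8
Each bag holds 2 vertices, so the decomposition has width 1, which upper-bounds the treewidth. Since G has at least one edge (e.g. 3–7), it is not an edgeless graph, so tw(G) ≥ 1. The upper and lower bounds meet at 1, so that is the treewidth.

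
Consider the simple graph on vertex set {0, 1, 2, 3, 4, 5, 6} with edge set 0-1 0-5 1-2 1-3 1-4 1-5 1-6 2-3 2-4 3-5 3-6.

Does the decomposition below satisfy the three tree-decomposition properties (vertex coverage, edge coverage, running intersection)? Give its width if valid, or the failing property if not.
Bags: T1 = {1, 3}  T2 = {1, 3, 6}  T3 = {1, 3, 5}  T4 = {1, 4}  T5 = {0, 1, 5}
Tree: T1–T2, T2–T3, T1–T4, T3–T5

A tree decomposition must satisfy three properties: every vertex lies in some bag; for every edge, both endpoints lie together in some bag; and for every vertex, the bags containing it form a connected subtree. Here vertex 2 appears in no bag, so the decomposition is invalid.

No — vertex 2 appears in no bag.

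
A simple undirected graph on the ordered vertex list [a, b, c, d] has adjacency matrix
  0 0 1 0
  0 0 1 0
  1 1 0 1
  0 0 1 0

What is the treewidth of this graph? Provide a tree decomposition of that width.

Each bag holds 2 vertices, so the decomposition has width 1, which upper-bounds the treewidth. Since G has at least one edge (e.g. c–a), it is not an edgeless graph, so tw(G) ≥ 1. Hence tw(G) = 1 exactly.

Treewidth 1.
One such decomposition:
Bags: B1 = {a, c}  B2 = {c, d}  B3 = {b, c}
Tree: B1–B2, B2–B3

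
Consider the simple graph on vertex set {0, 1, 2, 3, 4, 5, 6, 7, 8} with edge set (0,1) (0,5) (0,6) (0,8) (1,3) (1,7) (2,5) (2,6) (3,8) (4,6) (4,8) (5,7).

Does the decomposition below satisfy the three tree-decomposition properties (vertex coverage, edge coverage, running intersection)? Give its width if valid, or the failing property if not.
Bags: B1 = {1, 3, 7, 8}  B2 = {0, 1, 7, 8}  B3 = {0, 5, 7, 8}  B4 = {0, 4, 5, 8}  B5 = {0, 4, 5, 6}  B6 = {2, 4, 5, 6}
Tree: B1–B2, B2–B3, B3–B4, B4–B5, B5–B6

Checking the three conditions: (i) the bags cover all of {0, 1, 2, 3, 4, 5, 6, 7, 8}; (ii) for each edge, some bag contains both endpoints; (iii) the bags containing any fixed vertex form a subtree. All hold, so the decomposition is valid with width 4 − 1 = 3.

Yes; width 3.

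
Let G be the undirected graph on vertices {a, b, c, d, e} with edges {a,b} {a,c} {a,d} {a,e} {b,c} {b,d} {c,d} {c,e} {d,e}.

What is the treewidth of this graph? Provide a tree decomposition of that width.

Treewidth 3.
One such decomposition:
Bags: B1 = {a, c, d, e}  B2 = {a, b, c, d}
Tree: B1–B2

Each bag holds 4 vertices, so the decomposition has width 3, which upper-bounds the treewidth. On the other hand G contains the 4-clique {a, c, d, e}. A clique must lie in a single bag of any decomposition, so no decomposition can have width below 3. Hence tw(G) = 3 exactly.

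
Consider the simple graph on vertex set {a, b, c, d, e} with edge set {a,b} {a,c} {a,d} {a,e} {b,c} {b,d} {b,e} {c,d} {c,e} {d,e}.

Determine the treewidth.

4

A width-4 tree decomposition is:
Bags: B1 = {a, b, c, d, e}
Tree: (single bag)
With just one bag of size 5, the width is 5 − 1 = 4, so tw(G) ≤ 4. On the other hand G contains the 5-clique {a, b, c, d, e}. A clique must lie in a single bag of any decomposition, so no decomposition can have width below 4. Combining the bounds, tw(G) = 4.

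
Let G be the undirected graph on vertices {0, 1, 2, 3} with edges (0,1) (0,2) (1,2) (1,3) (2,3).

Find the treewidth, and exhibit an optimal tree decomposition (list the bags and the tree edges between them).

Treewidth 2.
One optimal decomposition is:
Bags: B1 = {1, 2, 3}  B2 = {0, 1, 2}
Tree: B1–B2

The largest bag has 3 vertices, giving width 2; this decomposition certifies tw(G) ≤ 2. On the other hand G contains the 3-clique {0, 1, 2}. A clique must lie in a single bag of any decomposition, so no decomposition can have width below 2. Therefore the treewidth is 2.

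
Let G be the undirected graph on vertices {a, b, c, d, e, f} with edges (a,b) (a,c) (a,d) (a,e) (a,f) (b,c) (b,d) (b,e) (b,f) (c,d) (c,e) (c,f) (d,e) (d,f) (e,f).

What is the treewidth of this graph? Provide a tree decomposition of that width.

A single bag containing all 6 vertices is trivially a valid decomposition of width 5. For the lower bound, the 6 vertices {a, b, c, d, e, f} are pairwise adjacent, and any tree decomposition puts a clique entirely inside one bag — forcing width ≥ 5. Combining the bounds, tw(G) = 5.

Treewidth 5.
Bags: B1 = {a, b, c, d, e, f}
Tree: (single bag)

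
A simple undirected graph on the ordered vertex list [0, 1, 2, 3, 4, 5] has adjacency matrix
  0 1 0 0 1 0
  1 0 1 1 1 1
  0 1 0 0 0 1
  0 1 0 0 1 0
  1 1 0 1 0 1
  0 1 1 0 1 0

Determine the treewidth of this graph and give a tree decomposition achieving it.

Treewidth 2.
One such decomposition:
Bags: B1 = {1, 4, 5}  B2 = {1, 3, 4}  B3 = {0, 1, 4}  B4 = {1, 2, 5}
Tree: B1–B2, B2–B3, B1–B4

Every bag has size at most 3, so the width is 3 − 1 = 2 and tw(G) ≤ 2. Conversely, {1, 2, 5} is a clique of size 3, and the vertices of any clique must share a bag in every tree decomposition; so some bag has ≥ 3 vertices and tw(G) ≥ 2. The upper and lower bounds meet at 2, so that is the treewidth.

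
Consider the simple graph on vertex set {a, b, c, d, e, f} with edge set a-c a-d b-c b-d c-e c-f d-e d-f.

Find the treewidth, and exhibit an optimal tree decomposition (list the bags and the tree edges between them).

Treewidth 2.
Bags: B1 = {a, c, d}  B2 = {c, d, e}  B3 = {b, c, d}  B4 = {c, d, f}
Tree: B1–B2, B2–B3, B3–B4

The largest bag has 3 vertices, giving width 2; this decomposition certifies tw(G) ≤ 2. The edges a–d–e–c–a form a cycle, so G is not a tree and its treewidth is at least 2. Hence tw(G) = 2 exactly.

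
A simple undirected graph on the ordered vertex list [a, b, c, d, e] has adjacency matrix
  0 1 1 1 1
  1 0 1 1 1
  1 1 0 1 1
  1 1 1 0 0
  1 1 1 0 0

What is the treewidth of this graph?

3

A width-3 tree decomposition is:
Bags: B1 = {a, b, c, e}  B2 = {a, b, c, d}
Tree: B1–B2
The largest bag has 4 vertices, giving width 3; this decomposition certifies tw(G) ≤ 3. For the lower bound, the 4 vertices {a, b, c, d} are pairwise adjacent, and any tree decomposition puts a clique entirely inside one bag — forcing width ≥ 3. Hence tw(G) = 3 exactly.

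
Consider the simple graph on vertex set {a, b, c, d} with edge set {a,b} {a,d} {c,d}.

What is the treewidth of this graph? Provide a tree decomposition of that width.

Treewidth 1.
Bags: B1 = {c, d}  B2 = {a, d}  B3 = {a, b}
Tree: B1–B2, B2–B3

Each bag holds 2 vertices, so the decomposition has width 1, which upper-bounds the treewidth. Since G has at least one edge (e.g. c–d), it is not an edgeless graph, so tw(G) ≥ 1. Hence tw(G) = 1 exactly.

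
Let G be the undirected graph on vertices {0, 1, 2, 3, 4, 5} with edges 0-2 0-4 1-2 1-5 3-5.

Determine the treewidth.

1

A width-1 tree decomposition is:
Bags: B1 = {1, 5}  B2 = {1, 2}  B3 = {0, 2}  B4 = {0, 4}  B5 = {3, 5}
Tree: B1–B2, B2–B3, B3–B4, B1–B5
The largest bag has 2 vertices, giving width 1; this decomposition certifies tw(G) ≤ 1. Since G has at least one edge (e.g. 5–1), it is not an edgeless graph, so tw(G) ≥ 1. Therefore the treewidth is 1.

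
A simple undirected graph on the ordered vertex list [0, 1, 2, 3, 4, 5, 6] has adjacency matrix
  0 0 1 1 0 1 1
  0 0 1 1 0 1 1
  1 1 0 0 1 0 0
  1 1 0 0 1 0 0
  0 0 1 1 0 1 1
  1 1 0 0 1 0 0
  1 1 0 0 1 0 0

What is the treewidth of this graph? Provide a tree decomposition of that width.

Each bag holds 4 vertices, so the decomposition has width 3, which upper-bounds the treewidth. For the lower bound: the 4 vertex sets {0,2}, {1,6}, {4}, {3} are disjoint, each induces a connected subgraph, and every pair is joined by at least one edge of G. Contracting each set to a single vertex therefore yields K_{4} as a minor, and since treewidth is minor-monotone, tw(G) ≥ tw(K_{4}) = 3. The upper and lower bounds meet at 3, so that is the treewidth.

Treewidth 3.
One such decomposition:
Bags: B1 = {0, 1, 2, 4}  B2 = {0, 1, 4, 6}  B3 = {0, 1, 3, 4}  B4 = {0, 1, 4, 5}
Tree: B1–B2, B2–B3, B3–B4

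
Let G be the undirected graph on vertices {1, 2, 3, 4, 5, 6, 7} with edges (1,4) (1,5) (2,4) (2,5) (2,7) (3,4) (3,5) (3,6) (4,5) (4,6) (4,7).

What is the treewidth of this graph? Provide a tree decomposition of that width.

Every bag has size at most 3, so the width is 3 − 1 = 2 and tw(G) ≤ 2. Conversely, {1, 4, 5} is a clique of size 3, and the vertices of any clique must share a bag in every tree decomposition; so some bag has ≥ 3 vertices and tw(G) ≥ 2. Therefore the treewidth is 2.

Treewidth 2.
One such decomposition:
Bags: B1 = {2, 4, 5}  B2 = {3, 4, 5}  B3 = {1, 4, 5}  B4 = {3, 4, 6}  B5 = {2, 4, 7}
Tree: B1–B2, B1–B3, B2–B4, B1–B5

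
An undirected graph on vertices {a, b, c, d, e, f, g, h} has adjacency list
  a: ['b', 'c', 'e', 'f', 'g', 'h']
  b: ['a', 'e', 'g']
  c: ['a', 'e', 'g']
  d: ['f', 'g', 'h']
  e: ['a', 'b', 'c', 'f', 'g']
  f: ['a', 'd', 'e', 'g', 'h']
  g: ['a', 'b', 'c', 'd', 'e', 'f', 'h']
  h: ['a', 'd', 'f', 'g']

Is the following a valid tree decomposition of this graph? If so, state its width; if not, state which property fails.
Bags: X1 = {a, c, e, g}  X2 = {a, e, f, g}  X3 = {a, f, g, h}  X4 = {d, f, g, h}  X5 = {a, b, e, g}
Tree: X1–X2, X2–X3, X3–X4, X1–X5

Every vertex of G appears in some bag (union = {a, b, c, d, e, f, g, h}); every edge is covered by a bag; and for each vertex v the set of bags containing v is connected in the bag tree. The decomposition is therefore valid. The largest bag has 4 vertices, so the width is 3.

Yes; width 3.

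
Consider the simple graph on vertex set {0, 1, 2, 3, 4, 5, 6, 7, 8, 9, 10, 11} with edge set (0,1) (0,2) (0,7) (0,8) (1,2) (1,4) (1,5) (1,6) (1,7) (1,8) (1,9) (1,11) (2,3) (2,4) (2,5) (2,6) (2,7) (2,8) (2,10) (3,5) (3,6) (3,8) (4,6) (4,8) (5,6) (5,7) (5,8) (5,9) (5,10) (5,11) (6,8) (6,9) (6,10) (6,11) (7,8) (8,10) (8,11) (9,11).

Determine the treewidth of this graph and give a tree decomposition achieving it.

Every bag has size at most 5, so the width is 5 − 1 = 4 and tw(G) ≤ 4. For the lower bound, the 5 vertices {0, 1, 2, 7, 8} are pairwise adjacent, and any tree decomposition puts a clique entirely inside one bag — forcing width ≥ 4. Combining the bounds, tw(G) = 4.

Treewidth 4.
One such decomposition:
Bags: B1 = {1, 5, 6, 8, 11}  B2 = {1, 2, 5, 6, 8}  B3 = {2, 5, 6, 8, 10}  B4 = {1, 2, 5, 7, 8}  B5 = {1, 5, 6, 9, 11}  B6 = {1, 2, 4, 6, 8}  B7 = {2, 3, 5, 6, 8}  B8 = {0, 1, 2, 7, 8}
Tree: B1–B2, B2–B3, B2–B4, B1–B5, B2–B6, B2–B7, B4–B8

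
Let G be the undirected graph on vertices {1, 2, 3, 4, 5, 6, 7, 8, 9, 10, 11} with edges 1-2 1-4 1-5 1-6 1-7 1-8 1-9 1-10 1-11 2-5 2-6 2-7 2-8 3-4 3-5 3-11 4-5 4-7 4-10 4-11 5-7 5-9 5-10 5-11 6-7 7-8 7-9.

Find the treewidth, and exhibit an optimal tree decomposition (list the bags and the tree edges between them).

Treewidth 3.
One optimal decomposition is:
Bags: B1 = {1, 5, 7, 9}  B2 = {1, 4, 5, 7}  B3 = {1, 2, 5, 7}  B4 = {1, 4, 5, 11}  B5 = {3, 4, 5, 11}  B6 = {1, 2, 6, 7}  B7 = {1, 2, 7, 8}  B8 = {1, 4, 5, 10}
Tree: B1–B2, B2–B3, B2–B4, B4–B5, B3–B6, B3–B7, B4–B8

The largest bag has 4 vertices, giving width 3; this decomposition certifies tw(G) ≤ 3. On the other hand G contains the 4-clique {1, 2, 7, 8}. A clique must lie in a single bag of any decomposition, so no decomposition can have width below 3. Hence tw(G) = 3 exactly.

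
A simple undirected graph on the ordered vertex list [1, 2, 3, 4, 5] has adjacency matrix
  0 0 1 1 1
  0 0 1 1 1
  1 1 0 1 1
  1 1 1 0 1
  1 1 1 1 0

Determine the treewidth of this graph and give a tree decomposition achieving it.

The largest bag has 4 vertices, giving width 3; this decomposition certifies tw(G) ≤ 3. Conversely, {1, 3, 4, 5} is a clique of size 4, and the vertices of any clique must share a bag in every tree decomposition; so some bag has ≥ 4 vertices and tw(G) ≥ 3. The upper and lower bounds meet at 3, so that is the treewidth.

Treewidth 3.
One such decomposition:
Bags: B1 = {1, 3, 4, 5}  B2 = {2, 3, 4, 5}
Tree: B1–B2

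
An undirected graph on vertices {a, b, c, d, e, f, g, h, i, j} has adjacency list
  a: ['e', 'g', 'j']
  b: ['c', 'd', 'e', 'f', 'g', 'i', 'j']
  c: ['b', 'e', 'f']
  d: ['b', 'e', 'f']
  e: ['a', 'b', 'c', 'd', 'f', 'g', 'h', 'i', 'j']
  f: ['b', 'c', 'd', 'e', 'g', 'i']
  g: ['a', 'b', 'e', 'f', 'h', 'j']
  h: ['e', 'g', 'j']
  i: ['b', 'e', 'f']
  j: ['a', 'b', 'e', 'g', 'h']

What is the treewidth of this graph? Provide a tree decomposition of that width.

Treewidth 3.
One such decomposition:
Bags: B1 = {b, e, g, j}  B2 = {b, e, f, g}  B3 = {b, d, e, f}  B4 = {a, e, g, j}  B5 = {b, c, e, f}  B6 = {e, g, h, j}  B7 = {b, e, f, i}
Tree: B1–B2, B2–B3, B1–B4, B2–B5, B1–B6, B3–B7

The largest bag has 4 vertices, giving width 3; this decomposition certifies tw(G) ≤ 3. On the other hand G contains the 4-clique {e, g, h, j}. A clique must lie in a single bag of any decomposition, so no decomposition can have width below 3. The upper and lower bounds meet at 3, so that is the treewidth.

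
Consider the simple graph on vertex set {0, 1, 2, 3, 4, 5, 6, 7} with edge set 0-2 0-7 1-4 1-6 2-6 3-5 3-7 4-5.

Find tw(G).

A width-2 tree decomposition is:
Bags: B1 = {1, 4, 6}  B2 = {2, 4, 6}  B3 = {0, 2, 4}  B4 = {0, 4, 7}  B5 = {3, 4, 7}  B6 = {3, 4, 5}
Tree: B1–B2, B2–B3, B3–B4, B4–B5, B5–B6
The largest bag has 3 vertices, giving width 2; this decomposition certifies tw(G) ≤ 2. For the lower bound, G contains the cycle 4–1–6–2–0–7–3–5–4, so G is not a forest; only forests have treewidth ≤ 1, hence tw(G) ≥ 2. Hence tw(G) = 2 exactly.

2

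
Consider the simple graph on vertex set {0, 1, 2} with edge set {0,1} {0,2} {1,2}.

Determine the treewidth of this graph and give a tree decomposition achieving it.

Treewidth 2.
One optimal decomposition is:
Bags: B1 = {0, 1, 2}
Tree: (single bag)

A single bag containing all 3 vertices is trivially a valid decomposition of width 2. Conversely, {0, 1, 2} is a clique of size 3, and the vertices of any clique must share a bag in every tree decomposition; so some bag has ≥ 3 vertices and tw(G) ≥ 2. The upper and lower bounds meet at 2, so that is the treewidth.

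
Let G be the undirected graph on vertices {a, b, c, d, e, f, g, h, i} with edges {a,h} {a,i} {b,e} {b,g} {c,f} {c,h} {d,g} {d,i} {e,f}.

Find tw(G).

A width-2 tree decomposition is:
Bags: B1 = {b, e, g}  B2 = {e, f, g}  B3 = {c, f, g}  B4 = {c, g, h}  B5 = {a, g, h}  B6 = {a, g, i}  B7 = {d, g, i}
Tree: B1–B2, B2–B3, B3–B4, B4–B5, B5–B6, B6–B7
The largest bag has 3 vertices, giving width 2; this decomposition certifies tw(G) ≤ 2. Since g–b–e–f–c–h–a–i–d–g is a cycle in G, G is not acyclic. Forests are exactly the graphs of treewidth ≤ 1, so tw(G) ≥ 2. Therefore the treewidth is 2.

2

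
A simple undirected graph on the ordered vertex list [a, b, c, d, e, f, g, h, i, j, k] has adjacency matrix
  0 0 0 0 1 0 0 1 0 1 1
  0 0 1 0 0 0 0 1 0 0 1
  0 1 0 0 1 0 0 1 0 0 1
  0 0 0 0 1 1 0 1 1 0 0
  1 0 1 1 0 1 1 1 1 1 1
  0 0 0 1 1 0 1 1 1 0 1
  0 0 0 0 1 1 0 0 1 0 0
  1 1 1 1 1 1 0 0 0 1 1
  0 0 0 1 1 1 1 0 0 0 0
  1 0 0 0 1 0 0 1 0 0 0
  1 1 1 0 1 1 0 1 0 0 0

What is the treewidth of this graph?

3

A width-3 tree decomposition is:
Bags: B1 = {e, f, h, k}  B2 = {d, e, f, h}  B3 = {c, e, h, k}  B4 = {a, e, h, k}  B5 = {d, e, f, i}  B6 = {a, e, h, j}  B7 = {b, c, h, k}  B8 = {e, f, g, i}
Tree: B1–B2, B1–B3, B1–B4, B2–B5, B4–B6, B3–B7, B5–B8
Each bag holds 4 vertices, so the decomposition has width 3, which upper-bounds the treewidth. On the other hand G contains the 4-clique {e, f, g, i}. A clique must lie in a single bag of any decomposition, so no decomposition can have width below 3. Therefore the treewidth is 3.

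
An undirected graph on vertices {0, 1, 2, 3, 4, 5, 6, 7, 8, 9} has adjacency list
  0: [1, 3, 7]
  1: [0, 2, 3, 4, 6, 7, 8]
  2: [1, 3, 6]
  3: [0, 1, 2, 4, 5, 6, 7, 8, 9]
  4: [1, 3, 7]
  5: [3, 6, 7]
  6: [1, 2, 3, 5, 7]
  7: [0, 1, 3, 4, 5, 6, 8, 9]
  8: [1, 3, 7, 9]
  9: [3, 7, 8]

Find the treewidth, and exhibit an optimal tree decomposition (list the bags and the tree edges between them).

The largest bag has 4 vertices, giving width 3; this decomposition certifies tw(G) ≤ 3. On the other hand G contains the 4-clique {1, 2, 3, 6}. A clique must lie in a single bag of any decomposition, so no decomposition can have width below 3. Hence tw(G) = 3 exactly.

Treewidth 3.
Bags: B1 = {3, 7, 8, 9}  B2 = {1, 3, 7, 8}  B3 = {0, 1, 3, 7}  B4 = {1, 3, 4, 7}  B5 = {1, 3, 6, 7}  B6 = {1, 2, 3, 6}  B7 = {3, 5, 6, 7}
Tree: B1–B2, B2–B3, B3–B4, B2–B5, B5–B6, B5–B7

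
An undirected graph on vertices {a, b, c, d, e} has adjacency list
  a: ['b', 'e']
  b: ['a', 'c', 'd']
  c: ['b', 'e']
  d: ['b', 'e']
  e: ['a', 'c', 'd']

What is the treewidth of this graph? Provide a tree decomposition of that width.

Each bag holds 3 vertices, so the decomposition has width 2, which upper-bounds the treewidth. For the lower bound, G contains the cycle c–b–d–e–c, so G is not a forest; only forests have treewidth ≤ 1, hence tw(G) ≥ 2. Therefore the treewidth is 2.

Treewidth 2.
One optimal decomposition is:
Bags: B1 = {b, c, e}  B2 = {b, d, e}  B3 = {a, b, e}
Tree: B1–B2, B2–B3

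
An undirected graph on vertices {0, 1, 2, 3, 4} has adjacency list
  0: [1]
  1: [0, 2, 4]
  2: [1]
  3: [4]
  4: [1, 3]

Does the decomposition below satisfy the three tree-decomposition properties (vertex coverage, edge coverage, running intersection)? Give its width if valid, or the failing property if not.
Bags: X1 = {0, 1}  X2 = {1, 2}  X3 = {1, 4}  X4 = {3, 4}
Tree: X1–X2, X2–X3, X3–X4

Yes; width 1.

Checking the three conditions: (i) the bags cover all of {0, 1, 2, 3, 4}; (ii) for each edge, some bag contains both endpoints; (iii) the bags containing any fixed vertex form a subtree. All hold, so the decomposition is valid with width 2 − 1 = 1.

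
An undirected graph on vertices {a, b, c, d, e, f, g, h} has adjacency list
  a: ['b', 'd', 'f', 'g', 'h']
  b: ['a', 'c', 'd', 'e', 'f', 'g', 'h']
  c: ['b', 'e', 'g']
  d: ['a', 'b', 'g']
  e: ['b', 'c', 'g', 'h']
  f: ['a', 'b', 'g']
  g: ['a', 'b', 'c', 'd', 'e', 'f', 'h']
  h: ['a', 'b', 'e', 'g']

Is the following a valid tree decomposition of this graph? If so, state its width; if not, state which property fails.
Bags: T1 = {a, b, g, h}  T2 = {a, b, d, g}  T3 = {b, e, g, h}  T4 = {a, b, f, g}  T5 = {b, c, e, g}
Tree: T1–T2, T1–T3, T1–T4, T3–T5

Every vertex of G appears in some bag (union = {a, b, c, d, e, f, g, h}); every edge is covered by a bag; and for each vertex v the set of bags containing v is connected in the bag tree. The decomposition is therefore valid. The largest bag has 4 vertices, so the width is 3.

Yes; width 3.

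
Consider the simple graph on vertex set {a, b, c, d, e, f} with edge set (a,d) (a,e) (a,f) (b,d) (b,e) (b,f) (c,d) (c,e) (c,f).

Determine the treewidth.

A width-3 tree decomposition is:
Bags: B1 = {b, d, e, f}  B2 = {c, d, e, f}  B3 = {a, d, e, f}
Tree: B1–B2, B2–B3
Each bag holds 4 vertices, so the decomposition has width 3, which upper-bounds the treewidth. For the lower bound: the 4 vertex sets {b,e}, {c,d}, {f}, {a} are disjoint, each induces a connected subgraph, and every pair is joined by at least one edge of G. Contracting each set to a single vertex therefore yields K_{4} as a minor, and since treewidth is minor-monotone, tw(G) ≥ tw(K_{4}) = 3. Hence tw(G) = 3 exactly.

3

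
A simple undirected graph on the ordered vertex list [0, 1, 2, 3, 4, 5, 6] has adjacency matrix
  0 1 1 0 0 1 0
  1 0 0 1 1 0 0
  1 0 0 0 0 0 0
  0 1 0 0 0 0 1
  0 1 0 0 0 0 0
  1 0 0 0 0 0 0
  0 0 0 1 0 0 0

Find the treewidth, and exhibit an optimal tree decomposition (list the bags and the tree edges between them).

The largest bag has 2 vertices, giving width 1; this decomposition certifies tw(G) ≤ 1. G has an edge, so its treewidth is at least 1. Combining the bounds, tw(G) = 1.

Treewidth 1.
One such decomposition:
Bags: B1 = {1, 3}  B2 = {0, 1}  B3 = {0, 2}  B4 = {3, 6}  B5 = {1, 4}  B6 = {0, 5}
Tree: B1–B2, B2–B3, B1–B4, B1–B5, B2–B6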